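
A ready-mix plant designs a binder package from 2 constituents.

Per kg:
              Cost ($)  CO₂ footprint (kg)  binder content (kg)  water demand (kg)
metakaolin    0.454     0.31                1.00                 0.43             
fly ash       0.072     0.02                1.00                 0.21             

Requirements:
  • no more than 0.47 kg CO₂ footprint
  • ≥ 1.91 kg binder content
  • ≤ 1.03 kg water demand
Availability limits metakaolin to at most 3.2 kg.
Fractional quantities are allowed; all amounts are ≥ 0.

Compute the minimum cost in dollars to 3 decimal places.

$0.138

Let x1 = kg of metakaolin, x2 = kg of fly ash.
Minimize 0.454x1 + 0.072x2 s.t.:
  0.31x1 + 0.02x2 ≤ 0.47   (CO₂ footprint)
  1x1 + 1x2 ≥ 1.91   (binder content)
  0.43x1 + 0.21x2 ≤ 1.03   (water demand)
  x1 ≤ 3.2
  x1, x2 ≥ 0.
The cheapest feasible vertex uses only fly ash; metakaolin is not used. The binder content requirement is met with equality.
That vertex is x2 = 1.91.
Hence cost = 0.072·1.91 = $0.13752.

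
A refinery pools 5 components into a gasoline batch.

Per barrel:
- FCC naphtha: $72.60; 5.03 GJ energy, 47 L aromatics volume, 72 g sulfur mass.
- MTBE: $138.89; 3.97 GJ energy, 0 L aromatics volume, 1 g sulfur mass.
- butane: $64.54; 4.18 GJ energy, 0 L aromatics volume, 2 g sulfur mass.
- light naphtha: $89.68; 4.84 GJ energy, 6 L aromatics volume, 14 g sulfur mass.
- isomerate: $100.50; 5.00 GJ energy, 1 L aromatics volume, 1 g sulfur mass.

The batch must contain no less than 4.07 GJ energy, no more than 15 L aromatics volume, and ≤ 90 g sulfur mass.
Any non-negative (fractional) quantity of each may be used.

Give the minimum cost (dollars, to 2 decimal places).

This is a linear program. Let x1 = barrels of FCC naphtha, x2 = barrels of MTBE, x3 = barrels of butane, x4 = barrels of light naphtha, x5 = barrels of isomerate.
min 72.6x1 + 138.89x2 + 64.54x3 + 89.68x4 + 100.5x5 with:
  5.03x1 + 3.97x2 + 4.18x3 + 4.84x4 + 5x5 ≥ 4.07   (energy)
  47x1 + 6x4 + 1x5 ≤ 15   (aromatics volume)
  72x1 + 1x2 + 2x3 + 14x4 + 1x5 ≤ 90   (sulfur mass)
  x1, x2, x3, x4, x5 ≥ 0.
At the optimum only FCC naphtha, butane are positive (MTBE, light naphtha, isomerate = 0). Binding constraints: energy and aromatics volume.
Optimal quantities: FCC naphtha = 0.31915 barrels, butane = 0.58964 barrels.
Total cost: 72.6·0.31915 + 64.54·0.58964 = 61.2257.

$61.23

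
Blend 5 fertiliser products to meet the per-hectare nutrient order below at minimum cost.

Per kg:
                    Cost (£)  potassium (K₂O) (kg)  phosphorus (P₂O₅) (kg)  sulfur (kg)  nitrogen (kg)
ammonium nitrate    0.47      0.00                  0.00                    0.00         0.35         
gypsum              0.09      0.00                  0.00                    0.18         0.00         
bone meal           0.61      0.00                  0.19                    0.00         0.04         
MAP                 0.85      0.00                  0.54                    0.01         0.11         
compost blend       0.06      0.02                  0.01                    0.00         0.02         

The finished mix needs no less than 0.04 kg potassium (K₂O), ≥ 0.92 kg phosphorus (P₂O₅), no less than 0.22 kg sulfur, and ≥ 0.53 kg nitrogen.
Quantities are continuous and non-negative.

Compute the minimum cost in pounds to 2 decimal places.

£2.05

This is a linear program. Let x1 = kg of ammonium nitrate, x2 = kg of gypsum, x3 = kg of bone meal, x4 = kg of MAP, x5 = kg of compost blend.
Minimise 0.47x1 + 0.09x2 + 0.61x3 + 0.85x4 + 0.06x5 subject to:
  0.02x5 ≥ 0.04   (potassium (K₂O))
  0.19x3 + 0.54x4 + 0.01x5 ≥ 0.92   (phosphorus (P₂O₅))
  0.18x2 + 0.01x4 ≥ 0.22   (sulfur)
  0.35x1 + 0.04x3 + 0.11x4 + 0.02x5 ≥ 0.53   (nitrogen)
  x1, x2, x3, x4, x5 ≥ 0.
The minimum-cost mix takes nothing from bone meal — only ammonium nitrate, gypsum, MAP, compost blend. The potassium (K₂O), phosphorus (P₂O₅), sulfur, nitrogen requirements are met with equality.
Solving gives x1 = 0.8762, x2 = 1.13, x4 = 1.667, x5 = 2.
Objective = 0.47·0.8762 + 0.09·1.13 + 0.85·1.667 + 0.06·2 = 2.0505.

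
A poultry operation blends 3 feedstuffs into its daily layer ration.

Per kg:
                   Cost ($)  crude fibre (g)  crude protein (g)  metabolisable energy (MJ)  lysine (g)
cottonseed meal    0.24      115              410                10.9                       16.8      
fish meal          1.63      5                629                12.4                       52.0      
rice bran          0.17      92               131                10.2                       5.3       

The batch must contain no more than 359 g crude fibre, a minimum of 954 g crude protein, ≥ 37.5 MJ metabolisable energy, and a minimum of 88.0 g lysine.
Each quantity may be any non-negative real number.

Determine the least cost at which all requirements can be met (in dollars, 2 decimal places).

Let x1 = kg of cottonseed meal, x2 = kg of fish meal, x3 = kg of rice bran.
min 0.24x1 + 1.63x2 + 0.17x3 s.t.:
  115x1 + 5x2 + 92x3 ≤ 359   (crude fibre)
  410x1 + 629x2 + 131x3 ≥ 954   (crude protein)
  10.9x1 + 12.4x2 + 10.2x3 ≥ 37.5   (metabolisable energy)
  16.8x1 + 52x2 + 5.3x3 ≥ 88   (lysine)
  x1, x2, x3 ≥ 0.
The cheapest feasible vertex uses only cottonseed meal, fish meal; rice bran is not used. Binding constraints: crude fibre and lysine.
Solving gives x1 = 3.092, x2 = 0.6935.
Total cost: 0.24·3.092 + 1.63·0.6935 = 1.8725.

$1.87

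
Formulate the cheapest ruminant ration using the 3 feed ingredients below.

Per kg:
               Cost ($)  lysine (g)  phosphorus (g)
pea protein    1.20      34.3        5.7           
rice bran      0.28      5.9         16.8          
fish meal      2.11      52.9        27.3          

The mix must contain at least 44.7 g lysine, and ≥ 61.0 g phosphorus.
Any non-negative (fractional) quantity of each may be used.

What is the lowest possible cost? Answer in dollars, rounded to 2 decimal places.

Set it up as a linear program. Let x1 = kg of pea protein, x2 = kg of rice bran, x3 = kg of fish meal.
Minimize 1.2x1 + 0.28x2 + 2.11x3 with:
  34.3x1 + 5.9x2 + 52.9x3 ≥ 44.7   (lysine)
  5.7x1 + 16.8x2 + 27.3x3 ≥ 61   (phosphorus)
  x1, x2, x3 ≥ 0.
The cheapest feasible vertex uses only pea protein, rice bran; fish meal is not used. There the lysine and phosphorus constraints are tight.
Optimal quantities: pea protein = 0.7207 kg, rice bran = 3.386 kg.
Objective = 1.2·0.7207 + 0.28·3.386 = 1.8129.

$1.81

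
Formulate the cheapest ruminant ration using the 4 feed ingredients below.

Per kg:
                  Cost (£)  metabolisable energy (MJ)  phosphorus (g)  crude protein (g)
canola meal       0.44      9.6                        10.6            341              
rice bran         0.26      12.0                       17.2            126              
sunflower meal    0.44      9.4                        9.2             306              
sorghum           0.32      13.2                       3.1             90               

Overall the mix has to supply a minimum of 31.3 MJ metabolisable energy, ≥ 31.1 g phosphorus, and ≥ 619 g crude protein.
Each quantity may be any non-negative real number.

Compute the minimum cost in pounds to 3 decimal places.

Set it up as a linear program. Let x1 = kg of canola meal, x2 = kg of rice bran, x3 = kg of sunflower meal, x4 = kg of sorghum.
min 0.44x1 + 0.26x2 + 0.44x3 + 0.32x4 with:
  9.6x1 + 12x2 + 9.4x3 + 13.2x4 ≥ 31.3   (metabolisable energy)
  10.6x1 + 17.2x2 + 9.2x3 + 3.1x4 ≥ 31.1   (phosphorus)
  341x1 + 126x2 + 306x3 + 90x4 ≥ 619   (crude protein)
  x1, x2, x3, x4 ≥ 0.
The cheapest feasible vertex uses only canola meal, rice bran; sunflower meal, sorghum are not used. Binding constraints: metabolisable energy and crude protein.
Optimal quantities: canola meal = 1.209 kg, rice bran = 1.641 kg.
Hence cost = 0.44·1.209 + 0.26·1.641 = £0.95862.

£0.959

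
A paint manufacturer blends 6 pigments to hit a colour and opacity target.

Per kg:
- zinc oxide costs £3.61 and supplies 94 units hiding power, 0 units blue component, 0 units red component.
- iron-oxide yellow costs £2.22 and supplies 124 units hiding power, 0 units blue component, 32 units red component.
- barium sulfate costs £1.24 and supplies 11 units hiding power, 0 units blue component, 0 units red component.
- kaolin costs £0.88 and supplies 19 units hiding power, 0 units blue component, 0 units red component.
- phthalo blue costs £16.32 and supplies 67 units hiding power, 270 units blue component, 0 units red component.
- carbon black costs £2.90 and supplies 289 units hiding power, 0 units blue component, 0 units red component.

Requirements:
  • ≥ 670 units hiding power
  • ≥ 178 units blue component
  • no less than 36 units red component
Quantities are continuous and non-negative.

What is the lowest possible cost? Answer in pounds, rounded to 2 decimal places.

£18.14

Let x1 = kg of zinc oxide, x2 = kg of iron-oxide yellow, x3 = kg of barium sulfate, x4 = kg of kaolin, x5 = kg of phthalo blue, x6 = kg of carbon black.
Minimise 3.61x1 + 2.22x2 + 1.24x3 + 0.88x4 + 16.32x5 + 2.9x6 with:
  94x1 + 124x2 + 11x3 + 19x4 + 67x5 + 289x6 ≥ 670   (hiding power)
  270x5 ≥ 178   (blue component)
  32x2 ≥ 36   (red component)
  x1, x2, x3, x4, x5, x6 ≥ 0.
The minimum-cost mix takes nothing from zinc oxide, barium sulfate, kaolin — only iron-oxide yellow, phthalo blue, carbon black. There the hiding power, blue component, red component constraints are tight.
That vertex is x2 = 1.125, x5 = 0.6593, x6 = 1.683.
Objective = 2.22·1.125 + 16.32·0.6593 + 2.9·1.683 = 18.1380.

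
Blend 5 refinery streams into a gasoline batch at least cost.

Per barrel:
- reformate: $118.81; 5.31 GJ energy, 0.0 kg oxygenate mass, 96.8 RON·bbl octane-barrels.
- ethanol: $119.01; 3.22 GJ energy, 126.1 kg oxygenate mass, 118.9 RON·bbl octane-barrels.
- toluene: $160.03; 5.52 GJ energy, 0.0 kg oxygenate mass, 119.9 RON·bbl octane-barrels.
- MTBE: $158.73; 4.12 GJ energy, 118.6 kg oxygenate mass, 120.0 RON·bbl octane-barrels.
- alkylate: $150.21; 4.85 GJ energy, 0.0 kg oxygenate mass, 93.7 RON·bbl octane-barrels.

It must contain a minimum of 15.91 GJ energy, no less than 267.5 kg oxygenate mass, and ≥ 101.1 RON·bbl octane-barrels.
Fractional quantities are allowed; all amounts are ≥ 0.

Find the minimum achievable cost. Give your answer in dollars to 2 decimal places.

$455.61

Let x1 = barrels of reformate, x2 = barrels of ethanol, x3 = barrels of toluene, x4 = barrels of MTBE, x5 = barrels of alkylate.
Minimise 118.81x1 + 119.01x2 + 160.03x3 + 158.73x4 + 150.21x5 s.t.:
  5.31x1 + 3.22x2 + 5.52x3 + 4.12x4 + 4.85x5 ≥ 15.91   (energy)
  126.1x2 + 118.6x4 ≥ 267.5   (oxygenate mass)
  96.8x1 + 118.9x2 + 119.9x3 + 120x4 + 93.7x5 ≥ 101.1   (octane-barrels)
  x1, x2, x3, x4, x5 ≥ 0.
The optimal basis is {reformate, ethanol}; toluene, MTBE, alkylate drop out. The energy and oxygenate mass requirements are met with equality.
That vertex is x1 = 1.7099, x2 = 2.1213.
Objective = 118.81·1.7099 + 119.01·2.1213 = 455.6091.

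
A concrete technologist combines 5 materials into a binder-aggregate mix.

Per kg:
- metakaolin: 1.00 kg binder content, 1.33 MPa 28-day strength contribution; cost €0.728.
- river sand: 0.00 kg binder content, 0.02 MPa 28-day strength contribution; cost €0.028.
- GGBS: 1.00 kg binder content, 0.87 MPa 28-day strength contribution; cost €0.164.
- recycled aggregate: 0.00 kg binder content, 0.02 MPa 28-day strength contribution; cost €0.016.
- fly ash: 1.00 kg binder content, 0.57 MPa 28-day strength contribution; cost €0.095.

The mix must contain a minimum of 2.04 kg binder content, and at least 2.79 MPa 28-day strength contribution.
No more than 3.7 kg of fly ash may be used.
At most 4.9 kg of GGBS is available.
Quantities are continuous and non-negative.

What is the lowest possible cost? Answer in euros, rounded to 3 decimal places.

€0.480

Set it up as a linear program. Let x1 = kg of metakaolin, x2 = kg of river sand, x3 = kg of GGBS, x4 = kg of recycled aggregate, x5 = kg of fly ash.
Minimise 0.728x1 + 0.028x2 + 0.164x3 + 0.016x4 + 0.095x5 s.t.:
  1x1 + 1x3 + 1x5 ≥ 2.04   (binder content)
  1.33x1 + 0.02x2 + 0.87x3 + 0.02x4 + 0.57x5 ≥ 2.79   (28-day strength contribution)
  x5 ≤ 3.7
  x3 ≤ 4.9
  x1, x2, x3, x4, x5 ≥ 0.
The optimal basis is {GGBS, fly ash}; metakaolin, river sand, recycled aggregate drop out. Binding constraints: 28-day strength contribution and the fly ash cap.
That vertex is x3 = 0.7828, x5 = 3.7.
Hence cost = 0.164·0.7828 + 0.095·3.7 = €0.47988.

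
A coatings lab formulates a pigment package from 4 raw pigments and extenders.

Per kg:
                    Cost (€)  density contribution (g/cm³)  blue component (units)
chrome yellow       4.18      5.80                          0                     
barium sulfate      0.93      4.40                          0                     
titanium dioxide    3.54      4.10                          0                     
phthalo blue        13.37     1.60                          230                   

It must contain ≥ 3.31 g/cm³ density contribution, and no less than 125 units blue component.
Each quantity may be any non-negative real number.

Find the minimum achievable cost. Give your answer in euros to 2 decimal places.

Let x1 = kg of chrome yellow, x2 = kg of barium sulfate, x3 = kg of titanium dioxide, x4 = kg of phthalo blue.
min 4.18x1 + 0.93x2 + 3.54x3 + 13.37x4 s.t.:
  5.8x1 + 4.4x2 + 4.1x3 + 1.6x4 ≥ 3.31   (density contribution)
  230x4 ≥ 125   (blue component)
  x1, x2, x3, x4 ≥ 0.
The cheapest feasible vertex uses only barium sulfate, phthalo blue; chrome yellow, titanium dioxide are not used. The density contribution and blue component requirements are met with equality.
Optimal quantities: barium sulfate = 0.5546 kg, phthalo blue = 0.5435 kg.
Total cost: 0.93·0.5546 + 13.37·0.5435 = 7.7824.

€7.78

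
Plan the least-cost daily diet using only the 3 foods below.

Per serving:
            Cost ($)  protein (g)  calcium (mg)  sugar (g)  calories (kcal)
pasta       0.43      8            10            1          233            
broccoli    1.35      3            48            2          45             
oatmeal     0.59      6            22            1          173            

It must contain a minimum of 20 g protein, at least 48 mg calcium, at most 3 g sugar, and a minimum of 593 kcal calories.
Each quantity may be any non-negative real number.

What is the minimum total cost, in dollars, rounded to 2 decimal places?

$1.51

Let x1 = servings of pasta, x2 = servings of broccoli, x3 = servings of oatmeal.
min 0.43x1 + 1.35x2 + 0.59x3 with:
  8x1 + 3x2 + 6x3 ≥ 20   (protein)
  10x1 + 48x2 + 22x3 ≥ 48   (calcium)
  1x1 + 2x2 + 1x3 ≤ 3   (sugar)
  233x1 + 45x2 + 173x3 ≥ 593   (calories)
  x1, x2, x3 ≥ 0.
The optimal basis is {pasta, oatmeal}; broccoli drops out. The calcium and calories requirements are met with equality.
So pasta = 1.396 servings, oatmeal = 1.547 servings.
Cost = 0.43·1.396 + 0.59·1.547 = 1.5130.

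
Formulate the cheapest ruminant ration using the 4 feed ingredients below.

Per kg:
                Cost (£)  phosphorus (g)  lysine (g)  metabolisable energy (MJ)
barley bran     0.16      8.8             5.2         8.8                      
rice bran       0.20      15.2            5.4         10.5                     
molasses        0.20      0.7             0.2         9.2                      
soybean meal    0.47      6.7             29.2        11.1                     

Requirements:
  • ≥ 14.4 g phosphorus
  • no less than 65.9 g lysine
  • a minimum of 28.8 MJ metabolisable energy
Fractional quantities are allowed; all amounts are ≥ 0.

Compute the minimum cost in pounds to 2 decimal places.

Let x1 = kg of barley bran, x2 = kg of rice bran, x3 = kg of molasses, x4 = kg of soybean meal.
Minimize 0.16x1 + 0.2x2 + 0.2x3 + 0.47x4 subject to:
  8.8x1 + 15.2x2 + 0.7x3 + 6.7x4 ≥ 14.4   (phosphorus)
  5.2x1 + 5.4x2 + 0.2x3 + 29.2x4 ≥ 65.9   (lysine)
  8.8x1 + 10.5x2 + 9.2x3 + 11.1x4 ≥ 28.8   (metabolisable energy)
  x1, x2, x3, x4 ≥ 0.
The optimal basis is {barley bran, soybean meal}; rice bran, molasses drop out. Binding constraints: lysine and metabolisable energy.
So barley bran = 0.5494 kg, soybean meal = 2.159 kg.
Total cost: 0.16·0.5494 + 0.47·2.159 = 1.1026.

£1.10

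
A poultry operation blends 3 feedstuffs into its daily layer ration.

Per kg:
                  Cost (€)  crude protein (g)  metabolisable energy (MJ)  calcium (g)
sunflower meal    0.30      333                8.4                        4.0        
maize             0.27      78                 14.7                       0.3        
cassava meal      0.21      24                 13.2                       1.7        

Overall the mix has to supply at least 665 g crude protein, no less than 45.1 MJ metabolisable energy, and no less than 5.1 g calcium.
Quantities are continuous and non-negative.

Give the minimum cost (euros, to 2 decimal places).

Let x1 = kg of sunflower meal, x2 = kg of maize, x3 = kg of cassava meal.
Minimize 0.3x1 + 0.27x2 + 0.21x3 with:
  333x1 + 78x2 + 24x3 ≥ 665   (crude protein)
  8.4x1 + 14.7x2 + 13.2x3 ≥ 45.1   (metabolisable energy)
  4x1 + 0.3x2 + 1.7x3 ≥ 5.1   (calcium)
  x1, x2, x3 ≥ 0.
The optimal basis is {sunflower meal, cassava meal}; maize drops out. The crude protein and metabolisable energy requirements are met with equality.
That vertex is x1 = 1.835, x3 = 2.249.
Objective = 0.3·1.835 + 0.21·2.249 = 1.0228.

€1.02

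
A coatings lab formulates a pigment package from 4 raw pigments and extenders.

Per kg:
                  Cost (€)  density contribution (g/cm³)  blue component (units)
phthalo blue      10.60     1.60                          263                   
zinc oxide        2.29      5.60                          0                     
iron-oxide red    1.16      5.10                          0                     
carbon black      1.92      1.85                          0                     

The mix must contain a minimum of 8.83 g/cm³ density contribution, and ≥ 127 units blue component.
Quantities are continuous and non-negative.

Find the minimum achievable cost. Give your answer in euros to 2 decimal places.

€6.95

Let x1 = kg of phthalo blue, x2 = kg of zinc oxide, x3 = kg of iron-oxide red, x4 = kg of carbon black.
Minimise 10.6x1 + 2.29x2 + 1.16x3 + 1.92x4 with:
  1.6x1 + 5.6x2 + 5.1x3 + 1.85x4 ≥ 8.83   (density contribution)
  263x1 ≥ 127   (blue component)
  x1, x2, x3, x4 ≥ 0.
At the optimum only phthalo blue, iron-oxide red are positive (zinc oxide, carbon black = 0). Binding constraints: density contribution and blue component.
Solving gives x1 = 0.4829, x3 = 1.58.
Total cost: 10.6·0.4829 + 1.16·1.58 = 6.9515.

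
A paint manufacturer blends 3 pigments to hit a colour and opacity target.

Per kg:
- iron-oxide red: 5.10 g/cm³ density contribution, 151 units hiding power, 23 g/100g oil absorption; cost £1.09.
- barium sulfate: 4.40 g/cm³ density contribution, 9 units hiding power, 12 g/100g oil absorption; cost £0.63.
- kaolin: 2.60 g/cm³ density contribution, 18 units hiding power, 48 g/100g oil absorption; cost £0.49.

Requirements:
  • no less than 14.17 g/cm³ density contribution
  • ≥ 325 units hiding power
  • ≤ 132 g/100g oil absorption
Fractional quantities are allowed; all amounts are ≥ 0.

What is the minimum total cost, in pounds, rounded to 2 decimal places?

Let x1 = kg of iron-oxide red, x2 = kg of barium sulfate, x3 = kg of kaolin.
min 1.09x1 + 0.63x2 + 0.49x3 s.t.:
  5.1x1 + 4.4x2 + 2.6x3 ≥ 14.17   (density contribution)
  151x1 + 9x2 + 18x3 ≥ 325   (hiding power)
  23x1 + 12x2 + 48x3 ≤ 132   (oil absorption)
  x1, x2, x3 ≥ 0.
The cheapest feasible vertex uses only iron-oxide red, barium sulfate; kaolin is not used. Binding constraints: density contribution and hiding power.
That vertex is x1 = 2.106, x2 = 0.7796.
Total cost: 1.09·2.106 + 0.63·0.7796 = 2.7867.

£2.79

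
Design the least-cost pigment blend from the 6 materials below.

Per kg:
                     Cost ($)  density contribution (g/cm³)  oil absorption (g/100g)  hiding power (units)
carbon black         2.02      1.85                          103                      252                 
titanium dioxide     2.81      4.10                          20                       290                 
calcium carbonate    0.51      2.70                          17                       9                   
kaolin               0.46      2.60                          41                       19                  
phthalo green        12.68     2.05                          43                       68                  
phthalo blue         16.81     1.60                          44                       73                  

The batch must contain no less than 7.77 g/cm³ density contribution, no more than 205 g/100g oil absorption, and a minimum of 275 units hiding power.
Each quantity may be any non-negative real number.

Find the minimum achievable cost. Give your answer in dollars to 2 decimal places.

Set it up as a linear program. Let x1 = kg of carbon black, x2 = kg of titanium dioxide, x3 = kg of calcium carbonate, x4 = kg of kaolin, x5 = kg of phthalo green, x6 = kg of phthalo blue.
min 2.02x1 + 2.81x2 + 0.51x3 + 0.46x4 + 12.68x5 + 16.81x6 subject to:
  1.85x1 + 4.1x2 + 2.7x3 + 2.6x4 + 2.05x5 + 1.6x6 ≥ 7.77   (density contribution)
  103x1 + 20x2 + 17x3 + 41x4 + 43x5 + 44x6 ≤ 205   (oil absorption)
  252x1 + 290x2 + 9x3 + 19x4 + 68x5 + 73x6 ≥ 275   (hiding power)
  x1, x2, x3, x4, x5, x6 ≥ 0.
The cheapest feasible vertex uses only carbon black, kaolin; titanium dioxide, calcium carbonate, phthalo green, phthalo blue are not used. The density contribution and hiding power requirements are met with equality.
That vertex is x1 = 0.915, x4 = 2.337.
Objective = 2.02·0.915 + 0.46·2.337 = 2.9233.

$2.92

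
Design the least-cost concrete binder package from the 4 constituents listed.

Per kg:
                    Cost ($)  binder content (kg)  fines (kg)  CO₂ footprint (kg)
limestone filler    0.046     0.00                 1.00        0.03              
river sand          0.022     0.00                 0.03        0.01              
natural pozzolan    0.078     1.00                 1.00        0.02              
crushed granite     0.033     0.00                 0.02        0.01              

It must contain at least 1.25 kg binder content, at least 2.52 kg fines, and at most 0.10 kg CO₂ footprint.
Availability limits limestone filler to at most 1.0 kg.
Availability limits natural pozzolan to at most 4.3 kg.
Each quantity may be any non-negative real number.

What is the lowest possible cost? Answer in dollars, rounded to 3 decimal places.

$0.165

This is a linear program. Let x1 = kg of limestone filler, x2 = kg of river sand, x3 = kg of natural pozzolan, x4 = kg of crushed granite.
Minimise 0.046x1 + 0.022x2 + 0.078x3 + 0.033x4 with:
  1x3 ≥ 1.25   (binder content)
  1x1 + 0.03x2 + 1x3 + 0.02x4 ≥ 2.52   (fines)
  0.03x1 + 0.01x2 + 0.02x3 + 0.01x4 ≤ 0.1   (CO₂ footprint)
  x1 ≤ 1
  x3 ≤ 4.3
  x1, x2, x3, x4 ≥ 0.
At the optimum only limestone filler, natural pozzolan are positive (river sand, crushed granite = 0). The fines and the limestone filler cap requirements are met with equality.
That vertex is x1 = 1, x3 = 1.52.
Objective = 0.046·1 + 0.078·1.52 = 0.16456.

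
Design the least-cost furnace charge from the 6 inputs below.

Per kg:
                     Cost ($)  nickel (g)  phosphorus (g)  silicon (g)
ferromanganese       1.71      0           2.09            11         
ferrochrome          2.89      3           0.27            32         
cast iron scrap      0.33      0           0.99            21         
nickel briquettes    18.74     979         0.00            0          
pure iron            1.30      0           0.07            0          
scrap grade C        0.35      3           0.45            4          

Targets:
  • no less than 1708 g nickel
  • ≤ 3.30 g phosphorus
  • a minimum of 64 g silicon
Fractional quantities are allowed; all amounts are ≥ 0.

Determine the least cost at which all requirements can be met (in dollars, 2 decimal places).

$33.70

This is a linear program. Let x1 = kg of ferromanganese, x2 = kg of ferrochrome, x3 = kg of cast iron scrap, x4 = kg of nickel briquettes, x5 = kg of pure iron, x6 = kg of scrap grade C.
min 1.71x1 + 2.89x2 + 0.33x3 + 18.74x4 + 1.3x5 + 0.35x6 s.t.:
  3x2 + 979x4 + 3x6 ≥ 1708   (nickel)
  2.09x1 + 0.27x2 + 0.99x3 + 0.07x5 + 0.45x6 ≤ 3.3   (phosphorus)
  11x1 + 32x2 + 21x3 + 4x6 ≥ 64   (silicon)
  x1, x2, x3, x4, x5, x6 ≥ 0.
The optimal basis is {cast iron scrap, nickel briquettes}; ferromanganese, ferrochrome, pure iron, scrap grade C drop out. The nickel and silicon requirements are met with equality.
That vertex is x3 = 3.0476, x4 = 1.7446.
Cost = 0.33·3.0476 + 18.74·1.7446 = 33.6995.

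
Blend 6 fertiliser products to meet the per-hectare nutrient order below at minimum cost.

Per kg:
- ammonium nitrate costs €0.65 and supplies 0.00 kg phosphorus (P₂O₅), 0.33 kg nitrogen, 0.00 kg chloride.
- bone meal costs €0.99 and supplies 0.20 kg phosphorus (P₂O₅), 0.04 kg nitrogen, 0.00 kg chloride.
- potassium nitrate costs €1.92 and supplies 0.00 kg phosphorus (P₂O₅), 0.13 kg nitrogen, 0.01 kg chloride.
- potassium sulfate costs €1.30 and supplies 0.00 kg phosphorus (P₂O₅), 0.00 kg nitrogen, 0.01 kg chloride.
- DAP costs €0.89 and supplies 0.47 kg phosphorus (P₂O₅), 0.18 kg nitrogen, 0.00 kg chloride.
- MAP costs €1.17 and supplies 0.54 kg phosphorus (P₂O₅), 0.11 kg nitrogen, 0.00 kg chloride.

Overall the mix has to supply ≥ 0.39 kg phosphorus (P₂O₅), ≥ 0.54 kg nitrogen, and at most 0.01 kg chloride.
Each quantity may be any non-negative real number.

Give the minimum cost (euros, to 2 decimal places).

€1.51

Let x1 = kg of ammonium nitrate, x2 = kg of bone meal, x3 = kg of potassium nitrate, x4 = kg of potassium sulfate, x5 = kg of DAP, x6 = kg of MAP.
Minimise 0.65x1 + 0.99x2 + 1.92x3 + 1.3x4 + 0.89x5 + 1.17x6 subject to:
  0.2x2 + 0.47x5 + 0.54x6 ≥ 0.39   (phosphorus (P₂O₅))
  0.33x1 + 0.04x2 + 0.13x3 + 0.18x5 + 0.11x6 ≥ 0.54   (nitrogen)
  0.01x3 + 0.01x4 ≤ 0.01   (chloride)
  x1, x2, x3, x4, x5, x6 ≥ 0.
The optimal basis is {ammonium nitrate, DAP}; bone meal, potassium nitrate, potassium sulfate, MAP drop out. The phosphorus (P₂O₅) and nitrogen requirements are met with equality.
That vertex is x1 = 1.184, x5 = 0.8298.
Objective = 0.65·1.184 + 0.89·0.8298 = 1.5081.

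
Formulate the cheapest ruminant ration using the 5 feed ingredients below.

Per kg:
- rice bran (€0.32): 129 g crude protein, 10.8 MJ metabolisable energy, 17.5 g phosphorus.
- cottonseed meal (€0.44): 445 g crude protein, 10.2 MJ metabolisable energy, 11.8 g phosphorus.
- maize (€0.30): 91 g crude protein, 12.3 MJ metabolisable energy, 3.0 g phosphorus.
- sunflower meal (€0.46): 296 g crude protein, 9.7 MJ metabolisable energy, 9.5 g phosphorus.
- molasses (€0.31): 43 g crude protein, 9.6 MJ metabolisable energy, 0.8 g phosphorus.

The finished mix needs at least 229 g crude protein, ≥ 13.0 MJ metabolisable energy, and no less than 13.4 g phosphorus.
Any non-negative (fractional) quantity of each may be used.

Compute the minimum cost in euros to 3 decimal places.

€0.402

Let x1 = kg of rice bran, x2 = kg of cottonseed meal, x3 = kg of maize, x4 = kg of sunflower meal, x5 = kg of molasses.
Minimize 0.32x1 + 0.44x2 + 0.3x3 + 0.46x4 + 0.31x5 s.t.:
  129x1 + 445x2 + 91x3 + 296x4 + 43x5 ≥ 229   (crude protein)
  10.8x1 + 10.2x2 + 12.3x3 + 9.7x4 + 9.6x5 ≥ 13   (metabolisable energy)
  17.5x1 + 11.8x2 + 3x3 + 9.5x4 + 0.8x5 ≥ 13.4   (phosphorus)
  x1, x2, x3, x4, x5 ≥ 0.
At the optimum only rice bran, cottonseed meal, maize are positive (sunflower meal, molasses = 0). Binding constraints: crude protein, metabolisable energy, phosphorus.
Optimal quantities: rice bran = 0.505 kg, cottonseed meal = 0.2923 kg, maize = 0.3711 kg.
Objective = 0.32·0.505 + 0.44·0.2923 + 0.3·0.3711 = 0.40154.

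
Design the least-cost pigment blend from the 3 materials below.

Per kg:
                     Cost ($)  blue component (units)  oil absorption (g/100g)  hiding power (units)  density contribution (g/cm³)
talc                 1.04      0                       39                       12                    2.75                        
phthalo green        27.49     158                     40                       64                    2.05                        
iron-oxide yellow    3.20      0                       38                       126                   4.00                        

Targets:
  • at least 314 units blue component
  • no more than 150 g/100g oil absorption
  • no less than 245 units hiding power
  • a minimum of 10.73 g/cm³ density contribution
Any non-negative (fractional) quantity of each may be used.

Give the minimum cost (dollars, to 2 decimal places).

This is a linear program. Let x1 = kg of talc, x2 = kg of phthalo green, x3 = kg of iron-oxide yellow.
min 1.04x1 + 27.49x2 + 3.2x3 subject to:
  158x2 ≥ 314   (blue component)
  39x1 + 40x2 + 38x3 ≤ 150   (oil absorption)
  12x1 + 64x2 + 126x3 ≥ 245   (hiding power)
  2.75x1 + 2.05x2 + 4x3 ≥ 10.73   (density contribution)
  x1, x2, x3 ≥ 0.
The optimal mix uses every input. There the blue component, oil absorption, density contribution constraints are tight.
That vertex is x1 = 0.56503, x2 = 1.9873, x3 = 1.2755.
Total cost: 1.04·0.56503 + 27.49·1.9873 + 3.2·1.2755 = 59.3001.

$59.30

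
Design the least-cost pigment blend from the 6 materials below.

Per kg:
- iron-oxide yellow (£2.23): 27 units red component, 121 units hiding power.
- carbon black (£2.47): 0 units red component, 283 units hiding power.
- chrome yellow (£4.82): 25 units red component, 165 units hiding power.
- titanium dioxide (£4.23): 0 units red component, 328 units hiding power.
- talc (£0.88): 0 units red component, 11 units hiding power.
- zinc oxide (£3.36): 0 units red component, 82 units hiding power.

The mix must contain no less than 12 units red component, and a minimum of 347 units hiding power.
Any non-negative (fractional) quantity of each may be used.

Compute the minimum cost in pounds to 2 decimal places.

£3.55

Let x1 = kg of iron-oxide yellow, x2 = kg of carbon black, x3 = kg of chrome yellow, x4 = kg of titanium dioxide, x5 = kg of talc, x6 = kg of zinc oxide.
min 2.23x1 + 2.47x2 + 4.82x3 + 4.23x4 + 0.88x5 + 3.36x6 subject to:
  27x1 + 25x3 ≥ 12   (red component)
  121x1 + 283x2 + 165x3 + 328x4 + 11x5 + 82x6 ≥ 347   (hiding power)
  x1, x2, x3, x4, x5, x6 ≥ 0.
The minimum-cost mix takes nothing from chrome yellow, titanium dioxide, talc, zinc oxide — only iron-oxide yellow, carbon black. The red component and hiding power requirements are met with equality.
Optimal quantities: iron-oxide yellow = 0.4444 kg, carbon black = 1.036 kg.
Objective = 2.23·0.4444 + 2.47·1.036 = 3.5499.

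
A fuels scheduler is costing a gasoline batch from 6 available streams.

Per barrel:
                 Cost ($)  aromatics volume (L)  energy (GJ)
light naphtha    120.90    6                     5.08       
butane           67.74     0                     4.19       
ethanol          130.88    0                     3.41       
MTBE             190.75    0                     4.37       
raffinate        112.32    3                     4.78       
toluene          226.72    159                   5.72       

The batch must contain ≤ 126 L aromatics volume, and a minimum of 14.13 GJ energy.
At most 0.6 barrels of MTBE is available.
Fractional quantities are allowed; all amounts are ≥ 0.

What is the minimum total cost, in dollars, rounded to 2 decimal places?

$228.44

Let x1 = barrels of light naphtha, x2 = barrels of butane, x3 = barrels of ethanol, x4 = barrels of MTBE, x5 = barrels of raffinate, x6 = barrels of toluene.
min 120.9x1 + 67.74x2 + 130.88x3 + 190.75x4 + 112.32x5 + 226.72x6 s.t.:
  6x1 + 3x5 + 159x6 ≤ 126   (aromatics volume)
  5.08x1 + 4.19x2 + 3.41x3 + 4.37x4 + 4.78x5 + 5.72x6 ≥ 14.13   (energy)
  x4 ≤ 0.6
  x1, x2, x3, x4, x5, x6 ≥ 0.
The optimal basis is {butane}; light naphtha, ethanol, MTBE, raffinate, toluene drop out. There the energy constraint is tight.
So butane = 3.3723 barrels.
Hence cost = 67.74·3.3723 = $228.4396.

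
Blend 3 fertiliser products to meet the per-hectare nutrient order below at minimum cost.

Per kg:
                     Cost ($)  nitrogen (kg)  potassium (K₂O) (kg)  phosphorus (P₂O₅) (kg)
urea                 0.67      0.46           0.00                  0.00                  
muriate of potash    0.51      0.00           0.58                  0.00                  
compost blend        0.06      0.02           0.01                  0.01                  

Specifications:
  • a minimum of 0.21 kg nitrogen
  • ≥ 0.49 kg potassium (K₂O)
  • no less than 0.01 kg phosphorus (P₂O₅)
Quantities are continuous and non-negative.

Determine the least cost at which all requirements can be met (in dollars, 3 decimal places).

Set it up as a linear program. Let x1 = kg of urea, x2 = kg of muriate of potash, x3 = kg of compost blend.
Minimise 0.67x1 + 0.51x2 + 0.06x3 s.t.:
  0.46x1 + 0.02x3 ≥ 0.21   (nitrogen)
  0.58x2 + 0.01x3 ≥ 0.49   (potassium (K₂O))
  0.01x3 ≥ 0.01   (phosphorus (P₂O₅))
  x1, x2, x3 ≥ 0.
The optimal mix uses every input. Binding constraints: nitrogen, potassium (K₂O), phosphorus (P₂O₅).
Optimal quantities: urea = 0.413 kg, muriate of potash = 0.8276 kg, compost blend = 1 kg.
Total cost: 0.67·0.413 + 0.51·0.8276 + 0.06·1 = 0.75879.

$0.759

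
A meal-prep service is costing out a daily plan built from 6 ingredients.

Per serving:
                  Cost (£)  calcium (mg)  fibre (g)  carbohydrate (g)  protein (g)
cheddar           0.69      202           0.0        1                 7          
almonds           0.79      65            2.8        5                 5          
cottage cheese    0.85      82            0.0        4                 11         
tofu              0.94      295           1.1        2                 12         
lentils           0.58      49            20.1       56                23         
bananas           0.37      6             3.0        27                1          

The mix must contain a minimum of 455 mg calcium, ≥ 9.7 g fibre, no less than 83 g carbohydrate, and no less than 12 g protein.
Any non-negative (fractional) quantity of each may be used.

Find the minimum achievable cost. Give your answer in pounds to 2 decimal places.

This is a linear program. Let x1 = servings of cheddar, x2 = servings of almonds, x3 = servings of cottage cheese, x4 = servings of tofu, x5 = servings of lentils, x6 = servings of bananas.
min 0.69x1 + 0.79x2 + 0.85x3 + 0.94x4 + 0.58x5 + 0.37x6 s.t.:
  202x1 + 65x2 + 82x3 + 295x4 + 49x5 + 6x6 ≥ 455   (calcium)
  2.8x2 + 1.1x4 + 20.1x5 + 3x6 ≥ 9.7   (fibre)
  1x1 + 5x2 + 4x3 + 2x4 + 56x5 + 27x6 ≥ 83   (carbohydrate)
  7x1 + 5x2 + 11x3 + 12x4 + 23x5 + 1x6 ≥ 12   (protein)
  x1, x2, x3, x4, x5, x6 ≥ 0.
The minimum-cost mix takes nothing from cheddar, almonds, cottage cheese, bananas — only tofu, lentils. Binding constraints: calcium and carbohydrate.
Optimal quantities: tofu = 1.304 servings, lentils = 1.436 servings.
Cost = 0.94·1.304 + 0.58·1.436 = 2.0586.

£2.06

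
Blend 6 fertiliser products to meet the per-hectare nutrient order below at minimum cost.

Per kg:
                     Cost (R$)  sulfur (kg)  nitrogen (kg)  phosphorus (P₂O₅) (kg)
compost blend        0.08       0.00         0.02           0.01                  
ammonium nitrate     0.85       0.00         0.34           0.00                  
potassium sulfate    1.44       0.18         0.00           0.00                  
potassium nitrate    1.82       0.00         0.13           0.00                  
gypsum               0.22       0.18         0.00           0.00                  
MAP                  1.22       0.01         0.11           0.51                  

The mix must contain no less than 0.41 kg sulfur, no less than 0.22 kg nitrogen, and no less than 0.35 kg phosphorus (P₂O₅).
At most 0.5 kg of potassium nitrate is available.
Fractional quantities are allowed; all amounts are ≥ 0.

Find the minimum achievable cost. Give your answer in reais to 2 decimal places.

R$1.69

Let x1 = kg of compost blend, x2 = kg of ammonium nitrate, x3 = kg of potassium sulfate, x4 = kg of potassium nitrate, x5 = kg of gypsum, x6 = kg of MAP.
min 0.08x1 + 0.85x2 + 1.44x3 + 1.82x4 + 0.22x5 + 1.22x6 subject to:
  0.18x3 + 0.18x5 + 0.01x6 ≥ 0.41   (sulfur)
  0.02x1 + 0.34x2 + 0.13x4 + 0.11x6 ≥ 0.22   (nitrogen)
  0.01x1 + 0.51x6 ≥ 0.35   (phosphorus (P₂O₅))
  x4 ≤ 0.5
  x1, x2, x3, x4, x5, x6 ≥ 0.
The cheapest feasible vertex uses only ammonium nitrate, gypsum, MAP; compost blend, potassium sulfate, potassium nitrate are not used. Binding constraints: sulfur, nitrogen, phosphorus (P₂O₅).
Solving gives x2 = 0.425, x5 = 2.24, x6 = 0.6863.
Cost = 0.85·0.425 + 0.22·2.24 + 1.22·0.6863 = 1.6913.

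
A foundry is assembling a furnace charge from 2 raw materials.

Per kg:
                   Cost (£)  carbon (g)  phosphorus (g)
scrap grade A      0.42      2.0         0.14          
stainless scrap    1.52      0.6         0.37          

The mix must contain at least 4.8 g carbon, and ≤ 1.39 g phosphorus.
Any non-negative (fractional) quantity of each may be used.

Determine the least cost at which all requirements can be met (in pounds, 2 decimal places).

£1.01

Set it up as a linear program. Let x1 = kg of scrap grade A, x2 = kg of stainless scrap.
min 0.42x1 + 1.52x2 with:
  2x1 + 0.6x2 ≥ 4.8   (carbon)
  0.14x1 + 0.37x2 ≤ 1.39   (phosphorus)
  x1, x2 ≥ 0.
The minimum-cost mix takes nothing from stainless scrap — only scrap grade A. There the carbon constraint is tight.
That vertex is x1 = 2.4.
Total cost: 0.42·2.4 = 1.0080.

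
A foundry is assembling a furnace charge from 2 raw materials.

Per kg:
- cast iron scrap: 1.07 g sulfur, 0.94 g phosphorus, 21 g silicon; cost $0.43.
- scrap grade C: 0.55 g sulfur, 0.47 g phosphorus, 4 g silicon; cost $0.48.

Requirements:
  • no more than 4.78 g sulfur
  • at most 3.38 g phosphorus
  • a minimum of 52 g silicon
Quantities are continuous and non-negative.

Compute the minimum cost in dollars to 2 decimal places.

$1.06

Treat it as an LP. Let x1 = kg of cast iron scrap, x2 = kg of scrap grade C.
Minimise 0.43x1 + 0.48x2 subject to:
  1.07x1 + 0.55x2 ≤ 4.78   (sulfur)
  0.94x1 + 0.47x2 ≤ 3.38   (phosphorus)
  21x1 + 4x2 ≥ 52   (silicon)
  x1, x2 ≥ 0.
The optimal basis is {cast iron scrap}; scrap grade C drops out. There the silicon constraint is tight.
Solving gives x1 = 2.476.
Total cost: 0.43·2.476 = 1.0647.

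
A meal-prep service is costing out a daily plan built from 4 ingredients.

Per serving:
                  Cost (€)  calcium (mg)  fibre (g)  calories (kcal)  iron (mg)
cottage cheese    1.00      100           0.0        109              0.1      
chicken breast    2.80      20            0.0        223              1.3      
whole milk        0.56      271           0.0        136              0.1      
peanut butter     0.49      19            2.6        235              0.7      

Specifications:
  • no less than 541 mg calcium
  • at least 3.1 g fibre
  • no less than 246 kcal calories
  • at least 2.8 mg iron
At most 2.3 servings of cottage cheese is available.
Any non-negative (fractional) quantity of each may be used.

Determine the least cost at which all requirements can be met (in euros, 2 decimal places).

€2.81

Set it up as a linear program. Let x1 = servings of cottage cheese, x2 = servings of chicken breast, x3 = servings of whole milk, x4 = servings of peanut butter.
Minimise 1x1 + 2.8x2 + 0.56x3 + 0.49x4 s.t.:
  100x1 + 20x2 + 271x3 + 19x4 ≥ 541   (calcium)
  2.6x4 ≥ 3.1   (fibre)
  109x1 + 223x2 + 136x3 + 235x4 ≥ 246   (calories)
  0.1x1 + 1.3x2 + 0.1x3 + 0.7x4 ≥ 2.8   (iron)
  x1 ≤ 2.3
  x1, x2, x3, x4 ≥ 0.
The optimal basis is {whole milk, peanut butter}; cottage cheese, chicken breast drop out. The calcium and iron requirements are met with equality.
So whole milk = 1.733 servings, peanut butter = 3.752 servings.
Objective = 0.56·1.733 + 0.49·3.752 = 2.8090.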